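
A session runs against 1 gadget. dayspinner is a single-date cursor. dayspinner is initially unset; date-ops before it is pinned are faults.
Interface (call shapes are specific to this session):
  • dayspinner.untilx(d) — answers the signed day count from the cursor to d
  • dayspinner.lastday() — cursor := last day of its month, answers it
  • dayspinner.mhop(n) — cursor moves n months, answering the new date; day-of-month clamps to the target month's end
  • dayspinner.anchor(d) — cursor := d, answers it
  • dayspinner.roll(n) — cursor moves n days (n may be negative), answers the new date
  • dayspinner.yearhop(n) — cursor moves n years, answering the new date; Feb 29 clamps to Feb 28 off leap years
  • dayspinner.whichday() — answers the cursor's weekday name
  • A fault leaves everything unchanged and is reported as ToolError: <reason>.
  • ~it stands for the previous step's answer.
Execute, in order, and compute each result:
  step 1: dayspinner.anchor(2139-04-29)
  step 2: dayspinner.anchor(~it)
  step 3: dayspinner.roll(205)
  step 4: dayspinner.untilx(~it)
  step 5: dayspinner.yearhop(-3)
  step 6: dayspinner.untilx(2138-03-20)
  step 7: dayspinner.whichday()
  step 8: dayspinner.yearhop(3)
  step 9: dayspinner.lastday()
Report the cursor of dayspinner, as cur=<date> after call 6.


·→ dayspinner.anchor(d: 2139-04-29)
·← 2139-04-29
·→ dayspinner.anchor(d: ~it)
·← 2139-04-29
·→ dayspinner.roll(n: 205)
·← 2139-11-20
·→ dayspinner.untilx(d: ~it)
·← 0
·→ dayspinner.yearhop(n: -3)
·← 2136-11-20
·→ dayspinner.untilx(d: 2138-03-20)
·← 485
·→ dayspinner.whichday()
·← Tuesday
·→ dayspinner.yearhop(n: 3)
·← 2139-11-20
·→ dayspinner.lastday()
·← 2139-11-30

Answer: cur=2136-11-20


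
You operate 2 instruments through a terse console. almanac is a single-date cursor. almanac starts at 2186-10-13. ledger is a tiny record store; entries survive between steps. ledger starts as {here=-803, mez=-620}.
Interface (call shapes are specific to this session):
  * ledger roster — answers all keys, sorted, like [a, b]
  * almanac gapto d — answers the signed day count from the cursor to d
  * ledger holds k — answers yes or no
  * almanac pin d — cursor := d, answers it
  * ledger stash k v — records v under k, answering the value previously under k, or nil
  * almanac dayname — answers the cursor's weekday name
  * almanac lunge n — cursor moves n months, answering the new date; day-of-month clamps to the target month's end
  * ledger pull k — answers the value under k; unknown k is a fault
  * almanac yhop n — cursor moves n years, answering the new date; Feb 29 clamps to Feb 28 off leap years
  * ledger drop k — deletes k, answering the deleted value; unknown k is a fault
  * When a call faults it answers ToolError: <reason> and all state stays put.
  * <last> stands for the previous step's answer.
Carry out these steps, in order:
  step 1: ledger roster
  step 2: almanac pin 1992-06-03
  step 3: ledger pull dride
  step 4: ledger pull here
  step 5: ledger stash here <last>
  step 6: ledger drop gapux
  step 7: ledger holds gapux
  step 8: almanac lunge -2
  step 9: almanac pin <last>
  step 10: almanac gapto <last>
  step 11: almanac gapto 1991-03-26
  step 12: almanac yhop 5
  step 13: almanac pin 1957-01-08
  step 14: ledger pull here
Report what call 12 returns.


$ ledger roster
:: [here, mez]
$ almanac pin d→1992-06-03
:: 1992-06-03
$ ledger pull k→dride
:: ToolError: no such key dride
$ ledger pull k→here
:: -803
$ ledger stash k→here v→<last>
:: -803
$ ledger drop k→gapux
:: ToolError: no such key gapux
$ ledger holds k→gapux
:: no
$ almanac lunge n→-2
:: 1992-04-03
$ almanac pin d→<last>
:: 1992-04-03
$ almanac gapto d→<last>
:: 0
$ almanac gapto d→1991-03-26
:: -374
$ almanac yhop n→5
:: 1997-04-03
$ almanac pin d→1957-01-08
:: 1957-01-08
$ ledger pull k→here
:: -803

Answer: 1997-04-03


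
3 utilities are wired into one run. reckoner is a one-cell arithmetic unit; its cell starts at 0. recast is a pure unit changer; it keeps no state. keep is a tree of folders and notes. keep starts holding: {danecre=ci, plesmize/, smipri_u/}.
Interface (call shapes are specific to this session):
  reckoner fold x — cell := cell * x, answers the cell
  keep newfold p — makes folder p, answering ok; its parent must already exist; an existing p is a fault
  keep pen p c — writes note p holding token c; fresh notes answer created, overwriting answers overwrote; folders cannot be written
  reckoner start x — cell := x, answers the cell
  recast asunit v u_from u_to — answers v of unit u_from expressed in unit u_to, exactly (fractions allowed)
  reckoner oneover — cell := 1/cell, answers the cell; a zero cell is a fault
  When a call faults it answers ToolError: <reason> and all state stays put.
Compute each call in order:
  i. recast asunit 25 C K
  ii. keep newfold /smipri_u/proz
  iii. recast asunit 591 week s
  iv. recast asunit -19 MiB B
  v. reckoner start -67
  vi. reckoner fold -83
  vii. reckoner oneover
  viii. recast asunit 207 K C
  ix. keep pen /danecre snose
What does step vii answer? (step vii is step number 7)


Answer: 1/5561

Derivation:
-- recast asunit(v=25, u_from=C, u_to=K) == 5963/20
-- keep newfold(p=/smipri_u/proz) == ok
-- recast asunit(v=591, u_from=week, u_to=s) == 357436800
-- recast asunit(v=-19, u_from=MiB, u_to=B) == -19922944
-- reckoner start(x=-67) == -67
-- reckoner fold(x=-83) == 5561
-- reckoner oneover() == 1/5561
-- recast asunit(v=207, u_from=K, u_to=C) == -1323/20
-- keep pen(p=/danecre, c=snose) == overwrote


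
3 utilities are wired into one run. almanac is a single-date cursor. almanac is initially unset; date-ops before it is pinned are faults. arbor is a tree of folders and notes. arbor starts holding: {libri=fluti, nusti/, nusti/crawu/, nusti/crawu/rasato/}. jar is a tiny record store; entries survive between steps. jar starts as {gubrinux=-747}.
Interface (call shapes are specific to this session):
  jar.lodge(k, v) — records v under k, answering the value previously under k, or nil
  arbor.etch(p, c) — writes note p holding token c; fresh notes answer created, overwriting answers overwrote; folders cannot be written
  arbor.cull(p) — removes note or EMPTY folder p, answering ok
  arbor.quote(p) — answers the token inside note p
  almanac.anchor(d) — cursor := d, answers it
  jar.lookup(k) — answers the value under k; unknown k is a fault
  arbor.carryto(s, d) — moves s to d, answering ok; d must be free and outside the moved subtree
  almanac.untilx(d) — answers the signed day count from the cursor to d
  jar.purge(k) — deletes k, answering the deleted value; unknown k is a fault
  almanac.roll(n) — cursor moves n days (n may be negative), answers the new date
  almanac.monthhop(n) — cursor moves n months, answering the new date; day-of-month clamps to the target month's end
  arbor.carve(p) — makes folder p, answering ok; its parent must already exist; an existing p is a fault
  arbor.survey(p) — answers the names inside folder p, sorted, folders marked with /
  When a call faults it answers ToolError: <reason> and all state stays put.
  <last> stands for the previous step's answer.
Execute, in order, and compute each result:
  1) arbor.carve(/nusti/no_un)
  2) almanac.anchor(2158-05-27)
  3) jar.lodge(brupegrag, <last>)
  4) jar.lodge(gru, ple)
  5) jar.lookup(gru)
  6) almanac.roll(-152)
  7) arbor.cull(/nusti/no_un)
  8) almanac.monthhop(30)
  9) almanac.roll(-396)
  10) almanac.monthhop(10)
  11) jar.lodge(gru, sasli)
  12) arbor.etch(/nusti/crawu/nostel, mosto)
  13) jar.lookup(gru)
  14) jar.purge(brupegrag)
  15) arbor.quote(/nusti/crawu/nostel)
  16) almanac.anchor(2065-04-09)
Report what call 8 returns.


% 1. arbor.carve(p='/nusti/no_un') -> ok
% 2. almanac.anchor(d='2158-05-27') -> 2158-05-27
% 3. jar.lodge(k='brupegrag', v='<last>') -> nil
% 4. jar.lodge(k='gru', v='ple') -> nil
% 5. jar.lookup(k='gru') -> ple
% 6. almanac.roll(n='-152') -> 2157-12-26
% 7. arbor.cull(p='/nusti/no_un') -> ok
% 8. almanac.monthhop(n='30') -> 2160-06-26
% 9. almanac.roll(n='-396') -> 2159-05-27
% 10. almanac.monthhop(n='10') -> 2160-03-27
% 11. jar.lodge(k='gru', v='sasli') -> ple
% 12. arbor.etch(p='/nusti/crawu/nostel', c='mosto') -> created
% 13. jar.lookup(k='gru') -> sasli
% 14. jar.purge(k='brupegrag') -> 2158-05-27
% 15. arbor.quote(p='/nusti/crawu/nostel') -> mosto
% 16. almanac.anchor(d='2065-04-09') -> 2065-04-09

Answer: 2160-06-26


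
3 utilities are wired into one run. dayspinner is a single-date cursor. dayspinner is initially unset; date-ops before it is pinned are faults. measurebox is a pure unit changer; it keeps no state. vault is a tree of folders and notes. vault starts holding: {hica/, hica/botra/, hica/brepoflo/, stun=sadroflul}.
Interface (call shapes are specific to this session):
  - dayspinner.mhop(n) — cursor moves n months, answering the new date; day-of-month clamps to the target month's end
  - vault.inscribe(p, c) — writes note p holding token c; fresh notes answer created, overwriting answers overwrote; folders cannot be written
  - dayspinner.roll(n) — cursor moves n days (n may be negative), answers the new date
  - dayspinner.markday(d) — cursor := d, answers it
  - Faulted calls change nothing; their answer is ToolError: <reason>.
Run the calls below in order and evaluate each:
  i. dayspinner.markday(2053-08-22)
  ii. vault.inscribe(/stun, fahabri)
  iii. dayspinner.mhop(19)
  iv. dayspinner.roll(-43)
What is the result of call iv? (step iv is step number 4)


Answer: 2055-02-07

Derivation:
// 1. dayspinner.markday(d: 2053-08-22) -> 2053-08-22
// 2. vault.inscribe(p: /stun, c: fahabri) -> overwrote
// 3. dayspinner.mhop(n: 19) -> 2055-03-22
// 4. dayspinner.roll(n: -43) -> 2055-02-07


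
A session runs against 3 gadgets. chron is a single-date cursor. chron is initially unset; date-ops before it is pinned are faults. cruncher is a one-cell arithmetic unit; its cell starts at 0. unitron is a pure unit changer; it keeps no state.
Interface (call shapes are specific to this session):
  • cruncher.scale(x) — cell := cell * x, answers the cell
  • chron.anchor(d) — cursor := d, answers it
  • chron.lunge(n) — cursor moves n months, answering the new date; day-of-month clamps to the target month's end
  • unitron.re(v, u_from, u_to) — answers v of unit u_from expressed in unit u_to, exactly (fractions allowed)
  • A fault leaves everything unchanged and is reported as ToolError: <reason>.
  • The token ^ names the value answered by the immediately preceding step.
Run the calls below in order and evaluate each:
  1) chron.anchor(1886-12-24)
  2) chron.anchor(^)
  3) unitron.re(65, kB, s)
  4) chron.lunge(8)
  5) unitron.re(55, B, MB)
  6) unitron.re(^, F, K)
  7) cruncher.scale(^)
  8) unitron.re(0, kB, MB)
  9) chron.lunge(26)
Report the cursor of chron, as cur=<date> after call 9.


Answer: cur=1889-10-24

Derivation:
Step: chron.anchor[d=1886-12-24]
Result: 1886-12-24
Step: chron.anchor[d=^]
Result: 1886-12-24
Step: unitron.re[v=65; u_from=kB; u_to=s]
Result: ToolError: incompatible units
Step: chron.lunge[n=8]
Result: 1887-08-24
Step: unitron.re[v=55; u_from=B; u_to=MB]
Result: 11/200000
Step: unitron.re[v=^; u_from=F; u_to=K]
Result: 91934011/360000
Step: cruncher.scale[x=^]
Result: 0
Step: unitron.re[v=0; u_from=kB; u_to=MB]
Result: 0
Step: chron.lunge[n=26]
Result: 1889-10-24


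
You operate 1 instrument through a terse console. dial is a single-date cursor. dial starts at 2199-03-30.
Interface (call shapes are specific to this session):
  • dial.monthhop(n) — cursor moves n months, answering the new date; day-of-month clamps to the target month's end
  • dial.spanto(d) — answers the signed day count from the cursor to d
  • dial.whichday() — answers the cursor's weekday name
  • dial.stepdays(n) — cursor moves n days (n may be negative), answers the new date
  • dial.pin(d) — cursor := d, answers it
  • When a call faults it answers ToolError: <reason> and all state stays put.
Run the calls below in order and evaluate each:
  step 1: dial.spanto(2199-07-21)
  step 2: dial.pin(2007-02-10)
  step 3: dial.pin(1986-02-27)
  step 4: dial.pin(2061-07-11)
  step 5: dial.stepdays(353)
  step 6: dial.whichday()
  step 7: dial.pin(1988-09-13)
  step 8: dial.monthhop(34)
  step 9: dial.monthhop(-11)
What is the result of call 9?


% dial.spanto d=2199-07-21
  113
% dial.pin d=2007-02-10
  2007-02-10
% dial.pin d=1986-02-27
  1986-02-27
% dial.pin d=2061-07-11
  2061-07-11
% dial.stepdays n=353
  2062-06-29
% dial.whichday
  Thursday
% dial.pin d=1988-09-13
  1988-09-13
% dial.monthhop n=34
  1991-07-13
% dial.monthhop n=-11
  1990-08-13

Answer: 1990-08-13


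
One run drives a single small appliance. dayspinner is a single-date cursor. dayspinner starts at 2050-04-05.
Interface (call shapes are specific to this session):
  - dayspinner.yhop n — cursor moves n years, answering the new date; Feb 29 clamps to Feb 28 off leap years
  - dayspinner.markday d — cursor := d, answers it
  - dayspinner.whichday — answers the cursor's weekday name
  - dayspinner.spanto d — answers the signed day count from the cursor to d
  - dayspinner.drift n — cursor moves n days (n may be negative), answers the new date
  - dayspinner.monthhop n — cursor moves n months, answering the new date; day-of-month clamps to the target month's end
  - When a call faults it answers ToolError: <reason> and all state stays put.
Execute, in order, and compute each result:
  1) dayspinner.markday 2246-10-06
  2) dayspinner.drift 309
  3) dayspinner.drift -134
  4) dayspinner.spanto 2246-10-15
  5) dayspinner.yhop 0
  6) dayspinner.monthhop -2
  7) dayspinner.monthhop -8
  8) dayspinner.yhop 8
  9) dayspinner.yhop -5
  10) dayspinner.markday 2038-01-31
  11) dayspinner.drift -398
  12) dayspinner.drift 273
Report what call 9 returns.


>> markday(d→2246-10-06)
<< 2246-10-06
>> drift(n→309)
<< 2247-08-11
>> drift(n→-134)
<< 2247-03-30
>> spanto(d→2246-10-15)
<< -166
>> yhop(n→0)
<< 2247-03-30
>> monthhop(n→-2)
<< 2247-01-30
>> monthhop(n→-8)
<< 2246-05-30
>> yhop(n→8)
<< 2254-05-30
>> yhop(n→-5)
<< 2249-05-30
>> markday(d→2038-01-31)
<< 2038-01-31
>> drift(n→-398)
<< 2036-12-29
>> drift(n→273)
<< 2037-09-28

Answer: 2249-05-30


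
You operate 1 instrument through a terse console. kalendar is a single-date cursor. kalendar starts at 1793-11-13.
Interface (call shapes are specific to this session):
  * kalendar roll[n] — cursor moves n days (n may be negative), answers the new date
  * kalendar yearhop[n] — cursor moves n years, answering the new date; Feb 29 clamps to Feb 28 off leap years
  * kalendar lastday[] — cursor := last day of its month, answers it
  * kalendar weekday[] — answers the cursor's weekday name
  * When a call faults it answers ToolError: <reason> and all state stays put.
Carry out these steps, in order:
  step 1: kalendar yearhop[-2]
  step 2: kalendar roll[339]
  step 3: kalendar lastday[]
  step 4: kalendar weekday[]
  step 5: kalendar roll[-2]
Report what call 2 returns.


Act: kalendar yearhop[n='-2']
Obs: 1791-11-13
Act: kalendar roll[n='339']
Obs: 1792-10-17
Act: kalendar lastday[]
Obs: 1792-10-31
Act: kalendar weekday[]
Obs: Wednesday
Act: kalendar roll[n='-2']
Obs: 1792-10-29

Answer: 1792-10-17


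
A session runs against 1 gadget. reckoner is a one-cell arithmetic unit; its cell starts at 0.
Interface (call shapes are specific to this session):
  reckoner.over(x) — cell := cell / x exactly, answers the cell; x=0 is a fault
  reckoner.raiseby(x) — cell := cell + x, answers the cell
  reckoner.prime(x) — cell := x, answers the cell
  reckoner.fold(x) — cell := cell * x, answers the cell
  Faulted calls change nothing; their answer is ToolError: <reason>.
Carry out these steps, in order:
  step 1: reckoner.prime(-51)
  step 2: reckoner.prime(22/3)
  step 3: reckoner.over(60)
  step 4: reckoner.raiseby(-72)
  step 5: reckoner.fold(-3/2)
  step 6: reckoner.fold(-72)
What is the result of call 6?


Answer: -38814/5

Derivation:
·→ reckoner.prime(x→-51)
·← -51
·→ reckoner.prime(x→22/3)
·← 22/3
·→ reckoner.over(x→60)
·← 11/90
·→ reckoner.raiseby(x→-72)
·← -6469/90
·→ reckoner.fold(x→-3/2)
·← 6469/60
·→ reckoner.fold(x→-72)
·← -38814/5


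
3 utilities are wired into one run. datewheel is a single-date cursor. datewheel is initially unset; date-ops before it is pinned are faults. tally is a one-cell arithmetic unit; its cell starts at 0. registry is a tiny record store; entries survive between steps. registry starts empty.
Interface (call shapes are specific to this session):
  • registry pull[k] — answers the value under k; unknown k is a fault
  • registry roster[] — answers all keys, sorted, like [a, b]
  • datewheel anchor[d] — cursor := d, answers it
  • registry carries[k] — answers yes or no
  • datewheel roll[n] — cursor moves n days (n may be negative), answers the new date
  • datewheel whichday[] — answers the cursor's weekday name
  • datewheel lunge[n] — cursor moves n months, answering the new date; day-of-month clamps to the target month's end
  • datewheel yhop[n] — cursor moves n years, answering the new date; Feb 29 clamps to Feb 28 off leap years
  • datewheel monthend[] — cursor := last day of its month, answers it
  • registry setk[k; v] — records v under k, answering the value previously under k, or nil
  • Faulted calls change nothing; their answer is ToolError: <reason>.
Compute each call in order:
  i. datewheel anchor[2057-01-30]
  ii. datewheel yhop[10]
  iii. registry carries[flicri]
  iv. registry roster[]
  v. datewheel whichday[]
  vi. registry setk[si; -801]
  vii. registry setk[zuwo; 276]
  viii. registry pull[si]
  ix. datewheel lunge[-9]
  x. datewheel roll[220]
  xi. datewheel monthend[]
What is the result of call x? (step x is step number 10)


> datewheel anchor 2057-01-30
  2057-01-30
> datewheel yhop 10
  2067-01-30
> registry carries flicri
  no
> registry roster
  []
> datewheel whichday
  Sunday
> registry setk si -801
  nil
> registry setk zuwo 276
  nil
> registry pull si
  -801
> datewheel lunge -9
  2066-04-30
> datewheel roll 220
  2066-12-06
> datewheel monthend
  2066-12-31

Answer: 2066-12-06


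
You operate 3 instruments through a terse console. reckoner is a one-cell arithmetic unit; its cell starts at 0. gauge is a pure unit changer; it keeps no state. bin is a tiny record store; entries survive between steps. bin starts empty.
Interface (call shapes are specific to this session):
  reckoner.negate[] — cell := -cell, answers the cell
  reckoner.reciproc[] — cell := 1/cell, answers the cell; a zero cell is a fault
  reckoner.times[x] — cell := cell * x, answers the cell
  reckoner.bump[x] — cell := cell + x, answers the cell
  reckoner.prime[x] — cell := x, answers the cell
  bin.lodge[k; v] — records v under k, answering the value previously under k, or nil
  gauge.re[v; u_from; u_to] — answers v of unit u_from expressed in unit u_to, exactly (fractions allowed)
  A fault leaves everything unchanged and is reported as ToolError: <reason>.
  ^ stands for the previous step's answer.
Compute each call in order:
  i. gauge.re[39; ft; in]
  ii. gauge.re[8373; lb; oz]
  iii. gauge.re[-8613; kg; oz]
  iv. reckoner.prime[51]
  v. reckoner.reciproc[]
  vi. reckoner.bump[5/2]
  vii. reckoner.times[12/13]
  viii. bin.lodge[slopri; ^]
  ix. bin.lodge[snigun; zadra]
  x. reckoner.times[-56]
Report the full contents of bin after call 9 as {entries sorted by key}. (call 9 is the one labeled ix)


Answer: {slopri=514/221, snigun=zadra}

Derivation:
// 1. re(v→39, u_from→ft, u_to→in) == 468
// 2. re(v→8373, u_from→lb, u_to→oz) == 133968
// 3. re(v→-8613, u_from→kg, u_to→oz) == -1252800000000/4123567
// 4. prime(x→51) == 51
// 5. reciproc() == 1/51
// 6. bump(x→5/2) == 257/102
// 7. times(x→12/13) == 514/221
// 8. lodge(k→slopri, v→^) == nil
// 9. lodge(k→snigun, v→zadra) == nil
// 10. times(x→-56) == -28784/221


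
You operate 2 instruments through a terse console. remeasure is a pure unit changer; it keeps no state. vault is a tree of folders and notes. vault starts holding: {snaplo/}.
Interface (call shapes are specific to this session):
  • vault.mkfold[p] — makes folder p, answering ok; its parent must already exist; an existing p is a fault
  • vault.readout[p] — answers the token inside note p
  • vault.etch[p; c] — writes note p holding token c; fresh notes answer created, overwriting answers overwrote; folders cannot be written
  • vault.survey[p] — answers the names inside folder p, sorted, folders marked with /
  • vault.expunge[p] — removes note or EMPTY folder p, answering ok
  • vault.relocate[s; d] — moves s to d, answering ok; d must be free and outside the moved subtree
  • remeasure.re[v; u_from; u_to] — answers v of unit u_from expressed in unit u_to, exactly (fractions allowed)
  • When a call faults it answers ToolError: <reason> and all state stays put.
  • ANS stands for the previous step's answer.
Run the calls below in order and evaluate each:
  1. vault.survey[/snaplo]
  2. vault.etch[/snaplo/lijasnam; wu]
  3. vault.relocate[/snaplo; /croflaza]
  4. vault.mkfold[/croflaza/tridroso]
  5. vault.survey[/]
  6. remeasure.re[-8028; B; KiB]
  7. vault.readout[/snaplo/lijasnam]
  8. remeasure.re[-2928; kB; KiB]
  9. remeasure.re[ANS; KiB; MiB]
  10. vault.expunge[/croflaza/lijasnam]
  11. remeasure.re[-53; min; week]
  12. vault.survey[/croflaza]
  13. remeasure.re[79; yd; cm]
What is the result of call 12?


Answer: [tridroso/]

Derivation:
Invoking vault.survey passing p='/snaplo', and see [].
I run vault.etch passing p='/snaplo/lijasnam', c='wu', yielding created.
Now I run vault.relocate passing s='/snaplo', d='/croflaza': ok.
I call vault.mkfold passing p='/croflaza/tridroso', and get ok.
Invoking vault.survey passing p='/', and see [croflaza/].
Then remeasure.re passing v='-8028', u_from='B', u_to='KiB', which returns -2007/256.
Using vault.readout passing p='/snaplo/lijasnam', → ToolError: not found.
I call remeasure.re passing v='-2928', u_from='kB', u_to='KiB', → -22875/8.
Now I run remeasure.re passing v='ANS', u_from='KiB', u_to='MiB', and get -22875/8192.
I run vault.expunge passing p='/croflaza/lijasnam': ok.
Now I run remeasure.re passing v='-53', u_from='min', u_to='week', giving -53/10080.
I call vault.survey passing p='/croflaza', yielding [tridroso/].
Then remeasure.re passing v='79', u_from='yd', u_to='cm', — result: 180594/25.


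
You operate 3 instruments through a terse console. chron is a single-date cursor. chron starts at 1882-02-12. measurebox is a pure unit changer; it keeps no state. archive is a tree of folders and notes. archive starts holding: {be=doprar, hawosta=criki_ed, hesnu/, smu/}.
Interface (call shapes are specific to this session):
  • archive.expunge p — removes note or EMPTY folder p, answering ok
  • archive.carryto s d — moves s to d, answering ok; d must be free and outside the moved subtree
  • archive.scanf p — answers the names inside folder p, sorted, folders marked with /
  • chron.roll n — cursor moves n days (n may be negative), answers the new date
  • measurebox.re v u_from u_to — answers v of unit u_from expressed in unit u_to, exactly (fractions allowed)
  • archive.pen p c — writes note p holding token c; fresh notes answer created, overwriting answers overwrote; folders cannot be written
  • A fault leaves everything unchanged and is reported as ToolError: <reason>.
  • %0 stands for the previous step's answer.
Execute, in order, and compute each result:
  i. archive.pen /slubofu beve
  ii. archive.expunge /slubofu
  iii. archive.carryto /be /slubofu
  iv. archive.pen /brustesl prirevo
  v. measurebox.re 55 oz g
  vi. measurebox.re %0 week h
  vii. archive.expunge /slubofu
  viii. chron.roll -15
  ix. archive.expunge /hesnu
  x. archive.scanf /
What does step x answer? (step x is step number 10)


% 1. archive.pen(p: /slubofu, c: beve) -> created
% 2. archive.expunge(p: /slubofu) -> ok
% 3. archive.carryto(s: /be, d: /slubofu) -> ok
% 4. archive.pen(p: /brustesl, c: prirevo) -> created
% 5. measurebox.re(v: 55, u_from: oz, u_to: g) -> 498951607/320000
% 6. measurebox.re(v: %0, u_from: week, u_to: h) -> 10477983747/40000
% 7. archive.expunge(p: /slubofu) -> ok
% 8. chron.roll(n: -15) -> 1882-01-28
% 9. archive.expunge(p: /hesnu) -> ok
% 10. archive.scanf(p: /) -> [brustesl, hawosta, smu/]

Answer: [brustesl, hawosta, smu/]


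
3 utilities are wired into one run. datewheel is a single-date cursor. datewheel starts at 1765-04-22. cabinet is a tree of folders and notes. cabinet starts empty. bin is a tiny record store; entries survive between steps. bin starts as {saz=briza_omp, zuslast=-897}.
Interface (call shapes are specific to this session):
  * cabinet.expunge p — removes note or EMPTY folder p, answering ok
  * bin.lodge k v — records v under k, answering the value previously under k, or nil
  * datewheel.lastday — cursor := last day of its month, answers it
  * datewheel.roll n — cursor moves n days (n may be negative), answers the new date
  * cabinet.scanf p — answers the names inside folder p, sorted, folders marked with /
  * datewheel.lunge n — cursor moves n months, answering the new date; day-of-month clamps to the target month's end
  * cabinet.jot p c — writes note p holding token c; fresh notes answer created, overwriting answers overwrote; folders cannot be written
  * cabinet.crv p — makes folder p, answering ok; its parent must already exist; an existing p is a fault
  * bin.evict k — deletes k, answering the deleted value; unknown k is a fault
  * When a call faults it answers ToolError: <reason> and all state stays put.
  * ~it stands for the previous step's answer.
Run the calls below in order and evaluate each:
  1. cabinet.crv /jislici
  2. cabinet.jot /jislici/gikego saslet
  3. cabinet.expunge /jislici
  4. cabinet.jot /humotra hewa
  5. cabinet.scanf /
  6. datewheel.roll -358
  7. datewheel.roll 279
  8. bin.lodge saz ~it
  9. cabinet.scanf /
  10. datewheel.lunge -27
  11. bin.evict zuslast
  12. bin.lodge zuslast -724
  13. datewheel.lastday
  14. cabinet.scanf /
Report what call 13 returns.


Answer: 1762-11-30

Derivation:
Using cabinet.crv(/jislici), → ok.
Calling cabinet.jot(/jislici/gikego, saslet), which returns created.
I try cabinet.expunge(/jislici), and observe ToolError: not empty.
I run cabinet.jot(/humotra, hewa), yielding created.
I try cabinet.scanf(/), giving [humotra, jislici/].
Then datewheel.roll(-358), → 1764-04-29.
I use datewheel.roll(279), yielding 1765-02-02.
Calling bin.lodge(saz, ~it), and observe briza_omp.
Invoking cabinet.scanf(/), and see [humotra, jislici/].
I call datewheel.lunge(-27), → 1762-11-02.
Now I run bin.evict(zuslast), — result: -897.
Using bin.lodge(zuslast, -724), — result: nil.
Calling datewheel.lastday(), and get 1762-11-30.
Then cabinet.scanf(/), which returns [humotra, jislici/].


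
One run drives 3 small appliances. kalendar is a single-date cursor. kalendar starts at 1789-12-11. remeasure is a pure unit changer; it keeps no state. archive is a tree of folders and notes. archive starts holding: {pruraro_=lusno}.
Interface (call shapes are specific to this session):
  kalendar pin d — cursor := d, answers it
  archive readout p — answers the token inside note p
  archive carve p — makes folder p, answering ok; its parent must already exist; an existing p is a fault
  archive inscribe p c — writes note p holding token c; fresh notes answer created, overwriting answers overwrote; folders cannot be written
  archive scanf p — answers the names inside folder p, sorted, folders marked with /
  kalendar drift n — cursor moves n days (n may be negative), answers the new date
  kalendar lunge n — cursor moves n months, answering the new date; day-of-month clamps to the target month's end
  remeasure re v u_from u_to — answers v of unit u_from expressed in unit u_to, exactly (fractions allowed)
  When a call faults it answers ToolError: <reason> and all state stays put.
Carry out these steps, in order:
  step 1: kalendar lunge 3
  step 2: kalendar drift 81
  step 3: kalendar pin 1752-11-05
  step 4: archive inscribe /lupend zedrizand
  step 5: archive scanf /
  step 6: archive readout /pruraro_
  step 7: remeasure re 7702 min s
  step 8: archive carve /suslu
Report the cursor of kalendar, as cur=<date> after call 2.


Answer: cur=1790-05-31

Derivation:
# kalendar lunge(n='3') ~> 1790-03-11
# kalendar drift(n='81') ~> 1790-05-31
# kalendar pin(d='1752-11-05') ~> 1752-11-05
# archive inscribe(p='/lupend', c='zedrizand') ~> created
# archive scanf(p='/') ~> [lupend, pruraro_]
# archive readout(p='/pruraro_') ~> lusno
# remeasure re(v='7702', u_from='min', u_to='s') ~> 462120
# archive carve(p='/suslu') ~> ok


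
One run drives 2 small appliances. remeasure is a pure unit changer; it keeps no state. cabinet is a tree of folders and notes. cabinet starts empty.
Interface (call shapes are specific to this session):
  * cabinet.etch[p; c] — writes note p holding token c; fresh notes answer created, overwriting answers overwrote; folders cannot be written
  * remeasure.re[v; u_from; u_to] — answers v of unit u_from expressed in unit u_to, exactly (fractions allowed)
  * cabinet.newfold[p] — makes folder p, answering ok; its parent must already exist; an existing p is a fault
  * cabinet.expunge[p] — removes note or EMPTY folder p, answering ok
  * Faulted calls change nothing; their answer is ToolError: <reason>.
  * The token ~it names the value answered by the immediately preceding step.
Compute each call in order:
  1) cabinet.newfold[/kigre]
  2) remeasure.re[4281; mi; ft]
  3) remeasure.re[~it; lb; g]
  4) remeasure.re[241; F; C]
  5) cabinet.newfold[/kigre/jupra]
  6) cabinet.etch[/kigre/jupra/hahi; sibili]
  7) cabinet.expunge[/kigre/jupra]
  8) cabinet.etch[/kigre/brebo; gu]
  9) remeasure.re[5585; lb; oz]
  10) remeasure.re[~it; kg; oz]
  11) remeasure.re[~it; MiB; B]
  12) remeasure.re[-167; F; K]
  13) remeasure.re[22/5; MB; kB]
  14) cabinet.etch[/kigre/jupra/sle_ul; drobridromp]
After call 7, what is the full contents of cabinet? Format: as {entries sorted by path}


Invoking cabinet.newfold passing p: /kigre, and see ok.
Now I run remeasure.re passing v: 4281, u_from: mi, u_to: ft, — result: 22603680.
Invoking remeasure.re passing v: ~it, u_from: lb, u_to: g, — result: 6408035488701/625.
Invoking remeasure.re passing v: 241, u_from: F, u_to: C, and get 1045/9.
I run cabinet.newfold passing p: /kigre/jupra, and observe ok.
Then cabinet.etch passing p: /kigre/jupra/hahi, c: sibili: created.
I use cabinet.expunge passing p: /kigre/jupra, giving ToolError: not empty.
Using cabinet.etch passing p: /kigre/brebo, c: gu, and observe created.
Using remeasure.re passing v: 5585, u_from: lb, u_to: oz, — result: 89360.
I use remeasure.re passing v: ~it, u_from: kg, u_to: oz, → 142976000000000/45359237.
I use remeasure.re passing v: ~it, u_from: MiB, u_to: B, → 149921202176000000000/45359237.
I call remeasure.re passing v: -167, u_from: F, u_to: K, and get 29267/180.
I call remeasure.re passing v: 22/5, u_from: MB, u_to: kB, → 4400.
I invoke cabinet.etch passing p: /kigre/jupra/sle_ul, c: drobridromp, giving created.

Answer: {kigre/, kigre/jupra/, kigre/jupra/hahi=sibili}


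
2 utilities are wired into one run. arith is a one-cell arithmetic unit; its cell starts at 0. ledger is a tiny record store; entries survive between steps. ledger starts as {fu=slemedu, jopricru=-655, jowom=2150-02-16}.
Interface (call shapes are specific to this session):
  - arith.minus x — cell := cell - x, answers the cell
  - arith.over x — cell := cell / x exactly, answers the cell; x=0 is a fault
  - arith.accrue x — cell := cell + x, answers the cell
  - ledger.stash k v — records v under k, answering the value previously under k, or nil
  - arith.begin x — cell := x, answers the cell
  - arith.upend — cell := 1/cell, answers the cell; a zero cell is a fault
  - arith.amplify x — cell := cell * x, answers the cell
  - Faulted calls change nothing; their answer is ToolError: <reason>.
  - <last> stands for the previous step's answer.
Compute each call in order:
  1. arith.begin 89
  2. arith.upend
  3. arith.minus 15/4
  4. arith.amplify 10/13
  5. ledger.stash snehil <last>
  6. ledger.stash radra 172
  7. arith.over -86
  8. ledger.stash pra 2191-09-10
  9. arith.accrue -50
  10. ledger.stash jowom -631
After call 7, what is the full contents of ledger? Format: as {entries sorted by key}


Answer: {fu=slemedu, jopricru=-655, jowom=2150-02-16, radra=172, snehil=-6655/2314}

Derivation:
I run arith.begin passing 89, which returns 89.
I call arith.upend(): 1/89.
I use arith.minus passing 15/4, giving -1331/356.
Using arith.amplify passing 10/13, and get -6655/2314.
Calling ledger.stash passing snehil, <last>, and observe nil.
I try ledger.stash passing radra, 172, yielding nil.
Next I call arith.over passing -86, and see 6655/199004.
I try ledger.stash passing pra, 2191-09-10, — result: nil.
Then arith.accrue passing -50, and observe -9943545/199004.
Calling ledger.stash passing jowom, -631, giving 2150-02-16.


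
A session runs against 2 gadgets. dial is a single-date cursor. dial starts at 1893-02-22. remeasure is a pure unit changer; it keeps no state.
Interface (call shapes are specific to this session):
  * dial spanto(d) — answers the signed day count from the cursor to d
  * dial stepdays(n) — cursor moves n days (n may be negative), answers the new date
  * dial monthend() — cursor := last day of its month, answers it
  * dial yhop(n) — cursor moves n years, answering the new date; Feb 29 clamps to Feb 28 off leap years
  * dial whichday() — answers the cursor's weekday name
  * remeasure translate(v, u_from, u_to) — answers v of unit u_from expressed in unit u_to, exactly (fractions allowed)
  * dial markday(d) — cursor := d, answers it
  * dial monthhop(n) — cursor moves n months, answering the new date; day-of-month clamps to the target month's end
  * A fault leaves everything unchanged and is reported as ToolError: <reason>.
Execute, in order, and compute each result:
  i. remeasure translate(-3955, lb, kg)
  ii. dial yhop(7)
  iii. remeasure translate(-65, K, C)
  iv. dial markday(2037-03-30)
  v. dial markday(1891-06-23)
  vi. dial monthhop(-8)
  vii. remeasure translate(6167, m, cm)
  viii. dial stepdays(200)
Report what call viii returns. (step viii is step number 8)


~$ remeasure translate v=-3955 u_from=lb u_to=kg
:: -35879156467/20000000
~$ dial yhop n=7
:: 1900-02-22
~$ remeasure translate v=-65 u_from=K u_to=C
:: -6763/20
~$ dial markday d=2037-03-30
:: 2037-03-30
~$ dial markday d=1891-06-23
:: 1891-06-23
~$ dial monthhop n=-8
:: 1890-10-23
~$ remeasure translate v=6167 u_from=m u_to=cm
:: 616700
~$ dial stepdays n=200
:: 1891-05-11

Answer: 1891-05-11


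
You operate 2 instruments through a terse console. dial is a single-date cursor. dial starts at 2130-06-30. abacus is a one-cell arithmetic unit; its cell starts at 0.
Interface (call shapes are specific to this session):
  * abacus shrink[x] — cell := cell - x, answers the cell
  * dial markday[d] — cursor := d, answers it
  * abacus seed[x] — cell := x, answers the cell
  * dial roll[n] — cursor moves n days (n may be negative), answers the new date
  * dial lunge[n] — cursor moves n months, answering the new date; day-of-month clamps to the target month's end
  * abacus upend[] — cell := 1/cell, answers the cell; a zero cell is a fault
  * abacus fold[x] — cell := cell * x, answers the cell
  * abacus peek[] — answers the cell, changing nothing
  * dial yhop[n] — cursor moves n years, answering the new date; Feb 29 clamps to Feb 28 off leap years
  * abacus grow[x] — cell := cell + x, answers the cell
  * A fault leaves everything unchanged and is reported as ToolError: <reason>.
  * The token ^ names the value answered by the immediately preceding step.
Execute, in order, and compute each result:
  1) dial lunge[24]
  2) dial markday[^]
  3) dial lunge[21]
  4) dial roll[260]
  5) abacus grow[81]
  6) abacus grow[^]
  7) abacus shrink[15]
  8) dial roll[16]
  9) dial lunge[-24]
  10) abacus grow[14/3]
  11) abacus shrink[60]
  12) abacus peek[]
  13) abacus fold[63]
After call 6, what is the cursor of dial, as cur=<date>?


[in] dial lunge 24
:: 2132-06-30
[in] dial markday ^
:: 2132-06-30
[in] dial lunge 21
:: 2134-03-30
[in] dial roll 260
:: 2134-12-15
[in] abacus grow 81
:: 81
[in] abacus grow ^
:: 162
[in] abacus shrink 15
:: 147
[in] dial roll 16
:: 2134-12-31
[in] dial lunge -24
:: 2132-12-31
[in] abacus grow 14/3
:: 455/3
[in] abacus shrink 60
:: 275/3
[in] abacus peek
:: 275/3
[in] abacus fold 63
:: 5775

Answer: cur=2134-12-15


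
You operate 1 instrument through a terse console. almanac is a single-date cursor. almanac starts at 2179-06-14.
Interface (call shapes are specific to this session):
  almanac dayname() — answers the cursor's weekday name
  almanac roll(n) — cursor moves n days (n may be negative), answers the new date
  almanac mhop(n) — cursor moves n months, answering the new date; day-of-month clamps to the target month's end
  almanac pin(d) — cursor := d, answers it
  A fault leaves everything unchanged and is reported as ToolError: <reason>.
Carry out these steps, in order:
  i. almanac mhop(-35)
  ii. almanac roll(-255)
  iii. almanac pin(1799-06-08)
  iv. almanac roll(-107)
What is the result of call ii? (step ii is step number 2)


Answer: 2175-11-02

Derivation:
Using almanac mhop(-35), and see 2176-07-14.
Now I run almanac roll(-255), — result: 2175-11-02.
I call almanac pin(1799-06-08), — result: 1799-06-08.
Using almanac roll(-107), which returns 1799-02-21.


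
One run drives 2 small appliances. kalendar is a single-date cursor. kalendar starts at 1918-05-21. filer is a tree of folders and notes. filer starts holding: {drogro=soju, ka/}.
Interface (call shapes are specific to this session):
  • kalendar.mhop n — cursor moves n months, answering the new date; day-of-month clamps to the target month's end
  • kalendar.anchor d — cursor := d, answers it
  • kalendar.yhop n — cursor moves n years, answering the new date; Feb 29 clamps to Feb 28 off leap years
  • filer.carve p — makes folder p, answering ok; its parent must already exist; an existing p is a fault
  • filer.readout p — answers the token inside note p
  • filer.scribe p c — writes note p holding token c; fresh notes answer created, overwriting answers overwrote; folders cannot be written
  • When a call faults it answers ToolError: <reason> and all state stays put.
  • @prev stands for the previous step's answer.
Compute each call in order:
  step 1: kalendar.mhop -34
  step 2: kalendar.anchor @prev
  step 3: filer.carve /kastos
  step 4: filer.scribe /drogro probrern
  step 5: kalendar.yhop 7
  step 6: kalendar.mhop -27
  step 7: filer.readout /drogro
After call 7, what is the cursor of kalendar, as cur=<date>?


>> mhop(n=-34)
<< 1915-07-21
>> anchor(d=@prev)
<< 1915-07-21
>> carve(p=/kastos)
<< ok
>> scribe(p=/drogro, c=probrern)
<< overwrote
>> yhop(n=7)
<< 1922-07-21
>> mhop(n=-27)
<< 1920-04-21
>> readout(p=/drogro)
<< probrern

Answer: cur=1920-04-21


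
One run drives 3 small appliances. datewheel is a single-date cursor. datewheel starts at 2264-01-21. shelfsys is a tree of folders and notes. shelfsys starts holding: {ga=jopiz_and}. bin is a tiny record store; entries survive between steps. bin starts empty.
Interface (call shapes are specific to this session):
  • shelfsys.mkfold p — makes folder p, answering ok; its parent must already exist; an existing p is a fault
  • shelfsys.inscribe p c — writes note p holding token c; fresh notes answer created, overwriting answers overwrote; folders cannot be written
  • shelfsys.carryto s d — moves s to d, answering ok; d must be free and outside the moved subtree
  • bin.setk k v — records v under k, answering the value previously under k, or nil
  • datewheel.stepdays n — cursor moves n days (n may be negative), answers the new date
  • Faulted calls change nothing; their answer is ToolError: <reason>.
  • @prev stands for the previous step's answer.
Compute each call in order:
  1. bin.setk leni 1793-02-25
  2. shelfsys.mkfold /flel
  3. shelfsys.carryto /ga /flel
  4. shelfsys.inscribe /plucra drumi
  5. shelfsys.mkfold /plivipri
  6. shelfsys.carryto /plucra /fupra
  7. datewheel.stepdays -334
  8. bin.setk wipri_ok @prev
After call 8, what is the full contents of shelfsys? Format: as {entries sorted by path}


-> setk(leni, 1793-02-25)
<- nil
-> mkfold(/flel)
<- ok
-> carryto(/ga, /flel)
<- ToolError: exists
-> inscribe(/plucra, drumi)
<- created
-> mkfold(/plivipri)
<- ok
-> carryto(/plucra, /fupra)
<- ok
-> stepdays(-334)
<- 2263-02-21
-> setk(wipri_ok, @prev)
<- nil

Answer: {flel/, fupra=drumi, ga=jopiz_and, plivipri/}
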